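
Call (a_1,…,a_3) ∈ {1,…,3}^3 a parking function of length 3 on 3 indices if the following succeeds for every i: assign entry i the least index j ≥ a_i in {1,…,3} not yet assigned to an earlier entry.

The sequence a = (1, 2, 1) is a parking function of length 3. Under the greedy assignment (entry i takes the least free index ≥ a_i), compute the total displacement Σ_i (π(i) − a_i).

2

Σπ(i) = 1+…+3 = 6; Σa = 1+2+1 = 4; disp = 6−4 = 2.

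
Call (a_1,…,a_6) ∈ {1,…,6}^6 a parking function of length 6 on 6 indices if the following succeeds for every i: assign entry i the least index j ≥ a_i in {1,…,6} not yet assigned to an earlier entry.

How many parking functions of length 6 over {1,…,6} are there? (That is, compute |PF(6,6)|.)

16807

#PF = (7−6)·7^(6−1) = 1·16807 = 16807
E.g. (2,2,3,3,6,1) → sorted (1,2,2,3,3,6): b_i ≤ i ∀i, a PF.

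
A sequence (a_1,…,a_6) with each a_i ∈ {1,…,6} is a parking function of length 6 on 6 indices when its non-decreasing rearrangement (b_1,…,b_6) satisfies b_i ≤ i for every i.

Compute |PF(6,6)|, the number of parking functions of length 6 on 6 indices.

16807

|PF(6,6)| = (6+1−6)·(6+1)^{6−1} = 1·16807 = 16807 (Pollak)
Check (1,1,1,3,1,5) → sorted (1,1,1,1,3,5): b_i ≤ i ∀i, a PF.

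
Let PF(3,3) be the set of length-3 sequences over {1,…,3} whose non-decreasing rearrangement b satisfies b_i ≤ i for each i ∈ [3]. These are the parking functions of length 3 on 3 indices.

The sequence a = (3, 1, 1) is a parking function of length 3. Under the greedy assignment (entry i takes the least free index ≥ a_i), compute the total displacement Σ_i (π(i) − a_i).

1

Σπ = 6 ({1..3} each once); Σa = 3+1+1 = 5; disp = 6−5 = 1.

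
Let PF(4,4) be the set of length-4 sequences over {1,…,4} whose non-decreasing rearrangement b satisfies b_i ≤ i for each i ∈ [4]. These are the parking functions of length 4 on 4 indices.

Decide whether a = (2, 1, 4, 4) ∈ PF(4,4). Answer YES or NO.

NO

Rearranged: b = (1, 2, 4, 4).
  b_1=1 ≤ 1
  b_2=2 ≤ 2
  b_3=4 > 3
  fails at i=3 ⇒ NO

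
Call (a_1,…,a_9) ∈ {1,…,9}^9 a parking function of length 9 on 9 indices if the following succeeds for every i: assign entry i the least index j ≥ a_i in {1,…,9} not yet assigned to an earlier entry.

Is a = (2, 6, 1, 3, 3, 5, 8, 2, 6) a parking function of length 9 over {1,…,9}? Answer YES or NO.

YES

Sorted: b = (1, 2, 2, 3, 3, 5, 6, 6, 8).
  b_1=1 ≤ 1
  b_2=2 ≤ 2
  b_3=2 ≤ 3
  b_4=3 ≤ 4
  b_5=3 ≤ 5
  b_6=5 ≤ 6
  b_7=6 ≤ 7
  b_8=6 ≤ 8
  b_9=8 ≤ 9
All bounds hold ⇒ YES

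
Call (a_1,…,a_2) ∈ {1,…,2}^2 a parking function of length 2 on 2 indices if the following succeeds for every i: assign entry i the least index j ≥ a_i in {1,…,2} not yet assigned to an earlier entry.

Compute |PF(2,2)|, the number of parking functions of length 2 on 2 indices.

Count = 1·3^1 = 1·3 = 3 (Pollak)
One tuple (1,1) → sorted (1,1): b_i ≤ i ∀i, a PF.

3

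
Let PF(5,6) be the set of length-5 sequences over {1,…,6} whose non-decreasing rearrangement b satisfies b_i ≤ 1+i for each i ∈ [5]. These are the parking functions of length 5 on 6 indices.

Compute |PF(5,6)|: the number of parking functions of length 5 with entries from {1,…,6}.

#PF = (6−5+1)·(6+1)^(5−1) = 2×2401 = 4802 (Pollak)
One tuple (1,4,4,4,2) → sorted (1,2,4,4,4): b_i ≤ 1+i ∀i, a PF.

4802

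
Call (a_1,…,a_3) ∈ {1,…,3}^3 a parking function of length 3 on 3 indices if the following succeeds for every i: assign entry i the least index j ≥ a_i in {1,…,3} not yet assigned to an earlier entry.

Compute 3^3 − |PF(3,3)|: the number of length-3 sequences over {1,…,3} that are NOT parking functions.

|PF(3,3)| = (3−3+1)·(3+1)^(3−1) = 1·16 = 16
Check (3,2,3) → sorted (2,3,3): b_1=2>1, not a PF.
3^3 − 16 = 27 − 16 = 11

11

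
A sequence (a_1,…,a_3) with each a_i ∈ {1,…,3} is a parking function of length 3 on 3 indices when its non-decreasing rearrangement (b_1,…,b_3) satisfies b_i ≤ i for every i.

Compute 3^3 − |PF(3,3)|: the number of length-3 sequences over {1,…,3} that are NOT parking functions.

11

|PF(3,3)| = (3−3+1)·(3+1)^(3−1) = 1×16 = 16 (Konheim–Weiss)
Check (3,2,3) → sorted (2,3,3): b_1=2>1, not a PF.
Total 27; non-PF = 27−16 = 11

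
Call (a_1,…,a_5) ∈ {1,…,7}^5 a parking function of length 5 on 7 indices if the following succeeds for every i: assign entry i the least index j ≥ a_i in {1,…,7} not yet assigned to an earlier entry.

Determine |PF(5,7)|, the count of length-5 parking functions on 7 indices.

12288

#PF = (7−5+1)·(7+1)^(5−1) = 3×4096 = 12288 (Konheim–Weiss)
One tuple (3,4,7,3,1) → sorted (1,3,3,4,7): b_i ≤ 2+i ∀i, a PF.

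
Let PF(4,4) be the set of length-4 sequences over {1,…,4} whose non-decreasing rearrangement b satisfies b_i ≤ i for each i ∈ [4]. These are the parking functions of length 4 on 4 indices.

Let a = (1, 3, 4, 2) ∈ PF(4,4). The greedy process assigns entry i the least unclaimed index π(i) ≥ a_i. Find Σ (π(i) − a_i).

0

Σπ(i) = 1+…+4 = 10; Σa = 1+3+4+2 = 10; disp = 10−10 = 0.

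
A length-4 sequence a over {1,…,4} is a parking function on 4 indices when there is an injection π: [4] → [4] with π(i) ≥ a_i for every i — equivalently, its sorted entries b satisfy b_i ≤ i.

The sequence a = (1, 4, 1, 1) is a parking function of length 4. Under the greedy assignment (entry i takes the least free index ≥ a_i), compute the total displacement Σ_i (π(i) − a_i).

Σπ = 10 ({1..4} each once); Σa = 1+4+1+1 = 7; disp = 10−7 = 3.

3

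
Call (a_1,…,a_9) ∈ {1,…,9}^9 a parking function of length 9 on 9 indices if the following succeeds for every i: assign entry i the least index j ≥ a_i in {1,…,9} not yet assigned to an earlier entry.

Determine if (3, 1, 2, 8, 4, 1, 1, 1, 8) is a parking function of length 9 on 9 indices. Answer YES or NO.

YES

Order a: b = (1, 1, 1, 1, 2, 3, 4, 8, 8).
  b_1=1 ≤ 1
  b_2=1 ≤ 2
  b_3=1 ≤ 3
  b_4=1 ≤ 4
  b_5=2 ≤ 5
  b_6=3 ≤ 6
  b_7=4 ≤ 7
  b_8=8 ≤ 8
  b_9=8 ≤ 9
All bounds hold ⇒ YES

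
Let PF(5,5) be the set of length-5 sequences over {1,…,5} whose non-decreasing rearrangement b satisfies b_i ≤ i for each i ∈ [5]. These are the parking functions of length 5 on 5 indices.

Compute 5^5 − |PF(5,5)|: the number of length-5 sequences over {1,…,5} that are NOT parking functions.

|PF| = 1·6^4 = 1×1296 = 1296
Example (3,2,3,4,4) → sorted (2,3,3,4,4): b_1=2>1, not a PF.
5^5 − 1296 = 3125 − 1296 = 1829

1829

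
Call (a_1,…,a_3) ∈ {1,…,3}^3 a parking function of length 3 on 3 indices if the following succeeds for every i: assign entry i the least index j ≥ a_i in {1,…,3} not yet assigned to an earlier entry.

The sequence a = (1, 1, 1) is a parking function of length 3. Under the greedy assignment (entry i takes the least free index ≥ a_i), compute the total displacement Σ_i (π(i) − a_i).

3

Σπ = 6 ({1..3} each once); Σa = 1+1+1 = 3; disp = 6−3 = 3.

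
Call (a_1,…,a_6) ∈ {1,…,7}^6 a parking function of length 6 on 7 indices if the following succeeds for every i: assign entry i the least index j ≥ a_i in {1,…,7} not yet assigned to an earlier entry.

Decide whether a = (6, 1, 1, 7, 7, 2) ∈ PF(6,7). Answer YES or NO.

NO

Order a: b = (1, 1, 2, 6, 7, 7).
  b_1=1 ≤ 2
  b_2=1 ≤ 3
  b_3=2 ≤ 4
  b_4=6 > 5
  fails at i=4 ⇒ NO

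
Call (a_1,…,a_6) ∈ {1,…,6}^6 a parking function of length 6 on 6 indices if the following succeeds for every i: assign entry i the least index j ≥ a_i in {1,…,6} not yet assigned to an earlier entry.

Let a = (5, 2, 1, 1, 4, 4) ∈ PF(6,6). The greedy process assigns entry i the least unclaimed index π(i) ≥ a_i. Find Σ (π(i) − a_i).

Σπ = 21 ({1..6} each once); Σa = 5+2+1+1+4+4 = 17; disp = 21−17 = 4.

4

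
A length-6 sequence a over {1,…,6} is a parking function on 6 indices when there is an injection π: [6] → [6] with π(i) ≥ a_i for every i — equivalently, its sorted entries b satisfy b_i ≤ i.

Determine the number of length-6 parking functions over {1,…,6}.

16807

|PF| = (6−6+1)·(6+1)^(6−1) = 1·16807 = 16807 (Konheim–Weiss)
Check (1,2,6,2,2,1) → sorted (1,1,2,2,2,6): b_i ≤ i ∀i, a PF.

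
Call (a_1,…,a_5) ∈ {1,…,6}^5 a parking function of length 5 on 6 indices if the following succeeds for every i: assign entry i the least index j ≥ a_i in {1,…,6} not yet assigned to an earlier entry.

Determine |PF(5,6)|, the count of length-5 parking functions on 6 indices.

4802

#PF = 2·7^4 = 2×2401 = 4802 (Konheim–Weiss)
One tuple (4,4,2,6,1) → sorted (1,2,4,4,6): b_i ≤ 1+i ∀i, a PF.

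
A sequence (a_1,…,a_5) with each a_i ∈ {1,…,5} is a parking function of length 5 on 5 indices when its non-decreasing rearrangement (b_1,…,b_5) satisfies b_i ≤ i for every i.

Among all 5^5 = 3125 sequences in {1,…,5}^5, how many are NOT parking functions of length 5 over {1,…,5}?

|PF(5,5)| = (6−5)·6^(5−1) = 1·1296 = 1296 (Konheim–Weiss)
One tuple (5,2,3,4,5) → sorted (2,3,4,5,5): b_1=2>1, not a PF.
Total 3125; non-PF = 3125−1296 = 1829

1829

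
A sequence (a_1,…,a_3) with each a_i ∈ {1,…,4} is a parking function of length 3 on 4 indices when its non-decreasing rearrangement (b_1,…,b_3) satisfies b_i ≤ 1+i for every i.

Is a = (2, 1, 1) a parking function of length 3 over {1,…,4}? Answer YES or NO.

Order a: b = (1, 1, 2).
  b_1=1 ≤ 2
  b_2=1 ≤ 3
  b_3=2 ≤ 4
All bounds hold ⇒ YES

YES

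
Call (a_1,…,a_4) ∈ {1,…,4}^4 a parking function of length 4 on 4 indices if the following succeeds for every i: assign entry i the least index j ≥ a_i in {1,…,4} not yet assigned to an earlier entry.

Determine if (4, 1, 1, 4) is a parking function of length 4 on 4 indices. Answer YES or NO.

Sorted: b = (1, 1, 4, 4).
  b_1=1 ≤ 1
  b_2=1 ≤ 2
  b_3=4 > 3
  fails at i=3 ⇒ NO

NO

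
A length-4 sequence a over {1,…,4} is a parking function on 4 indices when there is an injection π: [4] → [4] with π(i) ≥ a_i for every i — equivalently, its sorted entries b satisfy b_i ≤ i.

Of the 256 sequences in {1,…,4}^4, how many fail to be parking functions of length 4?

131

Count = 1·5^3 = 1 · 125 = 125 (Konheim–Weiss)
Example (2,2,2,3) → sorted (2,2,2,3): b_1=2>1, not a PF.
4^4 − 125 = 256 − 125 = 131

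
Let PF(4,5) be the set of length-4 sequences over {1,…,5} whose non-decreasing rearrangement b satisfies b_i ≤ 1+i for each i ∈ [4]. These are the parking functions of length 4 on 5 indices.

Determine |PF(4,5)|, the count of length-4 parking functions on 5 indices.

432

|PF| = (5−4+1)·(5+1)^(4−1) = 2·216 = 432 (Pollak)
Check (1,5,4,3) → sorted (1,3,4,5): b_i ≤ 1+i ∀i, a PF.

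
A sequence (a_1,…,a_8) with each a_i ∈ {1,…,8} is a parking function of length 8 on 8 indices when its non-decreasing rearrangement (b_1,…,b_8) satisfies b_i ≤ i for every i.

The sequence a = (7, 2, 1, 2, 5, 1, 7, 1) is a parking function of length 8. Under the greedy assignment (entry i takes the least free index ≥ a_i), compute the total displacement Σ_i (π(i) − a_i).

Σπ = 8·9/2 = 36 (π permutes [8]); Σa = 7+2+1+2+5+1+7+1 = 26; disp = 36−26 = 10.

10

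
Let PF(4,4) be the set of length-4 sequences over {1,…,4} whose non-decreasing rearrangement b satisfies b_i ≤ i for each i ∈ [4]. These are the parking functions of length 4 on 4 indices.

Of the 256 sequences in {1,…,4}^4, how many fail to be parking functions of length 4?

131

#PF = 1·5^3 = 1×125 = 125 [KW]
Example (3,2,3,4) → sorted (2,3,3,4): b_1=2>1, not a PF.
4^4 − 125 = 256 − 125 = 131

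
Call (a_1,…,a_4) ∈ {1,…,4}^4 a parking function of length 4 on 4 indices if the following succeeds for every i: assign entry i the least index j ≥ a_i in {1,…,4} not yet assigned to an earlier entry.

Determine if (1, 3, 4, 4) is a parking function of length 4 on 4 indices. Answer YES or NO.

NO

Rearranged: b = (1, 3, 4, 4).
  b_1=1 ≤ 1
  b_2=3 > 2
  fails at i=2 ⇒ NO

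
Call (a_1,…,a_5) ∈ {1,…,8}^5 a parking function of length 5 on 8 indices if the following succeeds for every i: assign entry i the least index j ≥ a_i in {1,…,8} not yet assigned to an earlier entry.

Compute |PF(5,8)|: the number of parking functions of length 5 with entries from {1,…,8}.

|PF| = (8−5+1)·(8+1)^(5−1) = 4 · 6561 = 26244
Example (4,4,4,1,7) → sorted (1,4,4,4,7): b_i ≤ 3+i ∀i, a PF.

26244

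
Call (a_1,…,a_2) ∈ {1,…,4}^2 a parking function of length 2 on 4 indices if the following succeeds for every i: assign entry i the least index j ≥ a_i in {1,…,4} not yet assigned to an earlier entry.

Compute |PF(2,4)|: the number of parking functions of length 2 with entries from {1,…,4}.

15

#PF = (4−2+1)·(4+1)^(2−1) = 3 · 5 = 15 (Pollak)
E.g. (2,1) → sorted (1,2): b_i ≤ 2+i ∀i, a PF.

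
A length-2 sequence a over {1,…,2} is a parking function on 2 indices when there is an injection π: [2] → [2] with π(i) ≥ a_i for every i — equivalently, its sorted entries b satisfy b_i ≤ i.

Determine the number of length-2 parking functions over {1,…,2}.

3

Count = 1·3^1 = 1×3 = 3 (Konheim–Weiss)
E.g. (1,2) → sorted (1,2): b_i ≤ i ∀i, a PF.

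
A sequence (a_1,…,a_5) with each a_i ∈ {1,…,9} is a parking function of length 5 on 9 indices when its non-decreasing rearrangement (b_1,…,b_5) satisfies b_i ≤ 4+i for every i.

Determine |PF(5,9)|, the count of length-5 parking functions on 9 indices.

Count = (9+1−5)·(9+1)^{5−1} = 5×10000 = 50000 [KW]
One tuple (2,4,7,5,4) → sorted (2,4,4,5,7): b_i ≤ 4+i ∀i, a PF.

50000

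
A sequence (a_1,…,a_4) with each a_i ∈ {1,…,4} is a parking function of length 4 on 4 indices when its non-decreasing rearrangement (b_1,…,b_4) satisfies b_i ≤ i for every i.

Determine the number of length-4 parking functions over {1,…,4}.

#PF = (5−4)·5^(4−1) = 1 · 125 = 125
One tuple (3,1,1,4) → sorted (1,1,3,4): b_i ≤ i ∀i, a PF.

125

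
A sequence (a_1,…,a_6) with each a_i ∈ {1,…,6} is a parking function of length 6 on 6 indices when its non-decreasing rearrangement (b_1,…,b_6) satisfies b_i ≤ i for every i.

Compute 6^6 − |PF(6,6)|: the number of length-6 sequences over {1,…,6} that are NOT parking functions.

|PF| = 1·7^5 = 1×16807 = 16807
One tuple (5,4,5,5,6,5) → sorted (4,5,5,5,5,6): b_1=4>1, not a PF.
So 46656 − 16807 = 29849 fail.

29849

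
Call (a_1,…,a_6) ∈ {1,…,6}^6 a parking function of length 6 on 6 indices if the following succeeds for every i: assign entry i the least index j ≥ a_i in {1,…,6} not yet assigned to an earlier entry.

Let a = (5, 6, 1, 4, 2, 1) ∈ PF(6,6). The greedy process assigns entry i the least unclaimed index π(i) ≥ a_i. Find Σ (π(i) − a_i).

2

Σπ = 6·7/2 = 21 (π permutes [6]); Σa = 5+6+1+4+2+1 = 19; disp = 21−19 = 2.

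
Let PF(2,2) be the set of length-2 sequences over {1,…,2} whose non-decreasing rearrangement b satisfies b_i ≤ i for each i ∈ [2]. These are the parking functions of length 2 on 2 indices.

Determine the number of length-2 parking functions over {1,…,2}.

|PF(2,2)| = (3−2)·3^(2−1) = 1 · 3 = 3 (Konheim–Weiss)
Example (1,1) → sorted (1,1): b_i ≤ i ∀i, a PF.

3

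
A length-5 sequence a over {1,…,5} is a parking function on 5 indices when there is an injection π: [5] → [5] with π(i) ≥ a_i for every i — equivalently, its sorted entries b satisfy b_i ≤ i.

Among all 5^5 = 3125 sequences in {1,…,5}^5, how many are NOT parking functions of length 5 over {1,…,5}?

|PF| = (5−5+1)·(5+1)^(5−1) = 1·1296 = 1296
Example (4,4,4,4,1) → sorted (1,4,4,4,4): b_2=4>2, not a PF.
So 3125 − 1296 = 1829 fail.

1829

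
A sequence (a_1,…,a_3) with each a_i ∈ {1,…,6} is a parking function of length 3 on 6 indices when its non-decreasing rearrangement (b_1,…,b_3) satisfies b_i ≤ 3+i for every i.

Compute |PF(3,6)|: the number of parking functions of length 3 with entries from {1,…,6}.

196

|PF(3,6)| = 4·7^2 = 4 · 49 = 196
Example (3,2,1) → sorted (1,2,3): b_i ≤ 3+i ∀i, a PF.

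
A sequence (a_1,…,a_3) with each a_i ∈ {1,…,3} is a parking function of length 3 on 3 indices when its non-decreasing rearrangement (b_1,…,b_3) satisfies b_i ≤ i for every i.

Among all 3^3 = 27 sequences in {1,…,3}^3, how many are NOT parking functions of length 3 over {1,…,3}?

Count = 1·4^2 = 1·16 = 16 (Pollak)
E.g. (3,3,3) → sorted (3,3,3): b_1=3>1, not a PF.
Total 27; non-PF = 27−16 = 11

11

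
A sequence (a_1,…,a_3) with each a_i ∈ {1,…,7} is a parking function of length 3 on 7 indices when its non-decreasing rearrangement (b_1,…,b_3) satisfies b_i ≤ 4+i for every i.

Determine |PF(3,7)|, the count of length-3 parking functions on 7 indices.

#PF = (7−3+1)·(7+1)^(3−1) = 5·64 = 320 (Pollak)
One tuple (6,5,5) → sorted (5,5,6): b_i ≤ 4+i ∀i, a PF.

320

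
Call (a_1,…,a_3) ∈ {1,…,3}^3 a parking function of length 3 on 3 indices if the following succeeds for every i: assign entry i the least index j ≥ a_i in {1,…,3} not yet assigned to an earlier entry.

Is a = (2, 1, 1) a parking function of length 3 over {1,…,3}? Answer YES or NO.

Sorted: b = (1, 1, 2).
  b_1=1 ≤ 1
  b_2=1 ≤ 2
  b_3=2 ≤ 3
All bounds hold ⇒ YES

YES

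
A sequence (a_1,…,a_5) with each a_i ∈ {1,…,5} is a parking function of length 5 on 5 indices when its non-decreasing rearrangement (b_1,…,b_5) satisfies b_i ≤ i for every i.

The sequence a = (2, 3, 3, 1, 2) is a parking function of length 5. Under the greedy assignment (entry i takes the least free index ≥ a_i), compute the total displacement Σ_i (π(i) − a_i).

Σπ = 5·6/2 = 15 (π permutes [5]); Σa = 2+3+3+1+2 = 11; disp = 15−11 = 4.

4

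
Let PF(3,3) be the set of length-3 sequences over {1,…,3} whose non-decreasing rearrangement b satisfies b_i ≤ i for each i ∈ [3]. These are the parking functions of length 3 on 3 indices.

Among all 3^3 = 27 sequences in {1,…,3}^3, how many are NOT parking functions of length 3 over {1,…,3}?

11

|PF| = (3+1−3)·(3+1)^{3−1} = 1 · 16 = 16 [KW]
One tuple (3,3,3) → sorted (3,3,3): b_1=3>1, not a PF.
So 27 − 16 = 11 fail.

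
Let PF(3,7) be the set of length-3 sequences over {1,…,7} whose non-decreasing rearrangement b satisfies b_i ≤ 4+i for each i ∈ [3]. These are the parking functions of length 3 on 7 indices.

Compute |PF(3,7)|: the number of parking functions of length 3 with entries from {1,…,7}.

320

|PF(3,7)| = (7−3+1)·(7+1)^(3−1) = 5 · 64 = 320 (Konheim–Weiss)
E.g. (3,5,7) → sorted (3,5,7): b_i ≤ 4+i ∀i, a PF.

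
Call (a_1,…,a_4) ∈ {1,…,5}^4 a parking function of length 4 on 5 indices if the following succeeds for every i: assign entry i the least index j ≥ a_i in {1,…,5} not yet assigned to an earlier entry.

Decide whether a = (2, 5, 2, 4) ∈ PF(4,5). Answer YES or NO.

Rearranged: b = (2, 2, 4, 5).
  b_1=2 ≤ 2
  b_2=2 ≤ 3
  b_3=4 ≤ 4
  b_4=5 ≤ 5
All bounds hold ⇒ YES

YES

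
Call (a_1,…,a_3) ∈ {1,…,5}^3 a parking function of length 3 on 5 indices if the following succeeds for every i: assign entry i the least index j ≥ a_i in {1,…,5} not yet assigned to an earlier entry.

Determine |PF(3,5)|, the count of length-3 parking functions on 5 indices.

|PF| = 3·6^2 = 3 · 36 = 108 [KW]
E.g. (5,3,4) → sorted (3,4,5): b_i ≤ 2+i ∀i, a PF.

108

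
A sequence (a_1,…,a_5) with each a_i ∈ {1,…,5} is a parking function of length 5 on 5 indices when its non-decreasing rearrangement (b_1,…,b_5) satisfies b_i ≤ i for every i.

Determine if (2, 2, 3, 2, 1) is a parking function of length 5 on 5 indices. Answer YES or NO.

YES

Sorted: b = (1, 2, 2, 2, 3).
  b_1=1 ≤ 1
  b_2=2 ≤ 2
  b_3=2 ≤ 3
  b_4=2 ≤ 4
  b_5=3 ≤ 5
All bounds hold ⇒ YES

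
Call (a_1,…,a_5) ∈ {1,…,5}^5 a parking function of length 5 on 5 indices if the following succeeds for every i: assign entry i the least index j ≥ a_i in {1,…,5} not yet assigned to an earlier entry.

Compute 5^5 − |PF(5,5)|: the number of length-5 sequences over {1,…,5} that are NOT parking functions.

1829

#PF = 1·6^4 = 1 · 1296 = 1296 (Konheim–Weiss)
Example (4,5,4,5,5) → sorted (4,4,5,5,5): b_1=4>1, not a PF.
5^5 − 1296 = 3125 − 1296 = 1829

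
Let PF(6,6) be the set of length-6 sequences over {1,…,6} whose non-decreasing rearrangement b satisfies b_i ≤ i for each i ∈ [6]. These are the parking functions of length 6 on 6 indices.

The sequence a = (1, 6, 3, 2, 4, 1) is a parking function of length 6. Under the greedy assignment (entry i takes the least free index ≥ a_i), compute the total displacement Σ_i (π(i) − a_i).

Σπ = 21 ({1..6} each once); Σa = 1+6+3+2+4+1 = 17; disp = 21−17 = 4.

4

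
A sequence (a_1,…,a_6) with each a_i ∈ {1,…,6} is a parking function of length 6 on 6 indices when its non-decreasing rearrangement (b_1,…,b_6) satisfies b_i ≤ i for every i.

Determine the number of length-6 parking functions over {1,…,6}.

|PF(6,6)| = (6−6+1)·(6+1)^(6−1) = 1·16807 = 16807
Check (1,3,2,3,2,2) → sorted (1,2,2,2,3,3): b_i ≤ i ∀i, a PF.

16807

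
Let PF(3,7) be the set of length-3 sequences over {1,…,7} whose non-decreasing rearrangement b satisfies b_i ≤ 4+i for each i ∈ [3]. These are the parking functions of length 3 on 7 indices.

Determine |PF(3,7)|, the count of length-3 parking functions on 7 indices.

320

#PF = 5·8^2 = 5·64 = 320 (Konheim–Weiss)
Check (1,6,7) → sorted (1,6,7): b_i ≤ 4+i ∀i, a PF.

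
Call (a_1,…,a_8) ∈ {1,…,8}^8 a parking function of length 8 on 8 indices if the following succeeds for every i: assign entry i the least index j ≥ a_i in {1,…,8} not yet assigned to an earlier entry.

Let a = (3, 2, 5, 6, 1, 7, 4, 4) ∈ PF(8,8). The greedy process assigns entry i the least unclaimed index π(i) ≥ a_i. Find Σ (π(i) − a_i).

4

Σπ = 36 ({1..8} each once); Σa = 3+2+5+6+1+7+4+4 = 32; disp = 36−32 = 4.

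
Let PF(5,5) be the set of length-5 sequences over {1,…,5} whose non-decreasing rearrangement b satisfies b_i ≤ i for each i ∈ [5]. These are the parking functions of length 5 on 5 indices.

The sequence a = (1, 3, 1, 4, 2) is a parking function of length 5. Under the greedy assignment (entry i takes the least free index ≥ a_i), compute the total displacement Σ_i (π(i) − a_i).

Σπ = 15 ({1..5} each once); Σa = 1+3+1+4+2 = 11; disp = 15−11 = 4.

4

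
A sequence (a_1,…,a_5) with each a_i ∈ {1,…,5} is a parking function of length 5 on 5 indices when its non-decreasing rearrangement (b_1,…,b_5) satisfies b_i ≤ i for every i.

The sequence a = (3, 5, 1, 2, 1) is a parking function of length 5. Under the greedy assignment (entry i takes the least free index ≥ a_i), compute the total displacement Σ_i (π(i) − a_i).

3

Σπ = 15 ({1..5} each once); Σa = 3+5+1+2+1 = 12; disp = 15−12 = 3.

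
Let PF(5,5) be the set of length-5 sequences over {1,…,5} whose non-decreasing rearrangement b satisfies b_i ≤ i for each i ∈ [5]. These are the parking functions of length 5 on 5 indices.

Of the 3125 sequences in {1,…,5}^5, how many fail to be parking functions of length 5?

|PF| = (5−5+1)·(5+1)^(5−1) = 1 · 1296 = 1296 [KW]
E.g. (5,5,5,4,4) → sorted (4,4,5,5,5): b_1=4>1, not a PF.
5^5 − 1296 = 3125 − 1296 = 1829

1829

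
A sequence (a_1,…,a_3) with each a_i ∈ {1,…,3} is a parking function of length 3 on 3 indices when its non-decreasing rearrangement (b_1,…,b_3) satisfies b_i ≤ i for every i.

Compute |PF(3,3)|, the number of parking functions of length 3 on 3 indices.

Count = 1·4^2 = 1×16 = 16 (Pollak)
Example (2,1,3) → sorted (1,2,3): b_i ≤ i ∀i, a PF.

16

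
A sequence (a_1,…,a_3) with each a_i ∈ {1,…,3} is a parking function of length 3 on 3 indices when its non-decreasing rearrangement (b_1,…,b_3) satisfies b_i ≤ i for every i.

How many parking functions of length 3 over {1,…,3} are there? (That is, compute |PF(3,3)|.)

16

Count = (3+1−3)·(3+1)^{3−1} = 1·16 = 16 [KW]
Check (2,3,1) → sorted (1,2,3): b_i ≤ i ∀i, a PF.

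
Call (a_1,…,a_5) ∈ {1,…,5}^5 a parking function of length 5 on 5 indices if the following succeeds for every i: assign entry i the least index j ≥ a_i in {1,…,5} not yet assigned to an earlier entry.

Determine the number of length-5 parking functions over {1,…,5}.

Count = (5+1−5)·(5+1)^{5−1} = 1·1296 = 1296 [KW]
Example (2,1,3,2,3) → sorted (1,2,2,3,3): b_i ≤ i ∀i, a PF.

1296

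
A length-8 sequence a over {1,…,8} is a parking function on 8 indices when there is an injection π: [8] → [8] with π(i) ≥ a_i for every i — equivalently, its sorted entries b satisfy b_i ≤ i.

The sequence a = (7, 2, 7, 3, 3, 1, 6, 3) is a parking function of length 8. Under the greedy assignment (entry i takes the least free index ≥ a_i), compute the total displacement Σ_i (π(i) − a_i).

4

Σπ(i) = 1+…+8 = 36; Σa = 7+2+7+3+3+1+6+3 = 32; disp = 36−32 = 4.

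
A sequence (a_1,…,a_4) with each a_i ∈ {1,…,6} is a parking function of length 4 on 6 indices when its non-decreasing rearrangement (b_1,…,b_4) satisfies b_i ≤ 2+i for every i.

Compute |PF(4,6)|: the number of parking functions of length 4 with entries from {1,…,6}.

|PF(4,6)| = (6+1−4)·(6+1)^{4−1} = 3·343 = 1029 [KW]
One tuple (2,6,4,5) → sorted (2,4,5,6): b_i ≤ 2+i ∀i, a PF.

1029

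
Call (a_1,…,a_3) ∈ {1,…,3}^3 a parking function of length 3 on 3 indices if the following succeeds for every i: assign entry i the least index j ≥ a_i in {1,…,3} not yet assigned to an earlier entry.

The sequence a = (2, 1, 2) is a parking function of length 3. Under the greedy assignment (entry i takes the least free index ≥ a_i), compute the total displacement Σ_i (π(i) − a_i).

Σπ(i) = 1+…+3 = 6; Σa = 2+1+2 = 5; disp = 6−5 = 1.

1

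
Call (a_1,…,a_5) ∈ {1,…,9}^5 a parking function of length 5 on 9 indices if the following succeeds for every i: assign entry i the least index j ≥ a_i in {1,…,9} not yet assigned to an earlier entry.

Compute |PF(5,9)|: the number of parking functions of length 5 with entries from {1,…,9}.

#PF = (10−5)·10^(5−1) = 5×10000 = 50000 (Konheim–Weiss)
Check (6,5,1,7,8) → sorted (1,5,6,7,8): b_i ≤ 4+i ∀i, a PF.

50000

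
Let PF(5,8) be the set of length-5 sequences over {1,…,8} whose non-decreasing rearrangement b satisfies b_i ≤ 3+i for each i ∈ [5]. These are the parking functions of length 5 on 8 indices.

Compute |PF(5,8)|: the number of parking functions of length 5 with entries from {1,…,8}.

Count = (8−5+1)·(8+1)^(5−1) = 4×6561 = 26244 (Konheim–Weiss)
One tuple (7,2,1,3,8) → sorted (1,2,3,7,8): b_i ≤ 3+i ∀i, a PF.

26244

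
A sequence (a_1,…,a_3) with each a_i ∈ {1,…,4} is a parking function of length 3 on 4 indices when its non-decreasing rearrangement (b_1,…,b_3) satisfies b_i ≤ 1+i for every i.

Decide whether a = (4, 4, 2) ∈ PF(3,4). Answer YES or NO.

Order a: b = (2, 4, 4).
  b_1=2 ≤ 2
  b_2=4 > 3
  fails at i=2 ⇒ NO

NO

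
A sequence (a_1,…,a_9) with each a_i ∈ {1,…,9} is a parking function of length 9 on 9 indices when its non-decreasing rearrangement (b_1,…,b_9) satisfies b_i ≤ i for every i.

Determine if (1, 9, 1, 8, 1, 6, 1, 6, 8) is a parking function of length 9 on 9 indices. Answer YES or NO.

NO

Sorted: b = (1, 1, 1, 1, 6, 6, 8, 8, 9).
  b_1=1 ≤ 1
  b_2=1 ≤ 2
  b_3=1 ≤ 3
  b_4=1 ≤ 4
  b_5=6 > 5
  fails at i=5 ⇒ NO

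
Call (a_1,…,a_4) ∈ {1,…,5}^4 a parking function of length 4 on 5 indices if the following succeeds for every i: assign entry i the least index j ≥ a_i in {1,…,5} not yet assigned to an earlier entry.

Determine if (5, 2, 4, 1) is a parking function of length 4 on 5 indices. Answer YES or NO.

YES

Sorted: b = (1, 2, 4, 5).
  b_1=1 ≤ 2
  b_2=2 ≤ 3
  b_3=4 ≤ 4
  b_4=5 ≤ 5
All bounds hold ⇒ YES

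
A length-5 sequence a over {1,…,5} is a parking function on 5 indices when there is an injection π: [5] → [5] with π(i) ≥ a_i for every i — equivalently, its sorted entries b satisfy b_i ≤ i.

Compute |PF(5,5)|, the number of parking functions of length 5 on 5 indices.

|PF| = (5−5+1)·(5+1)^(5−1) = 1 · 1296 = 1296 (Konheim–Weiss)
Check (5,1,3,1,2) → sorted (1,1,2,3,5): b_i ≤ i ∀i, a PF.

1296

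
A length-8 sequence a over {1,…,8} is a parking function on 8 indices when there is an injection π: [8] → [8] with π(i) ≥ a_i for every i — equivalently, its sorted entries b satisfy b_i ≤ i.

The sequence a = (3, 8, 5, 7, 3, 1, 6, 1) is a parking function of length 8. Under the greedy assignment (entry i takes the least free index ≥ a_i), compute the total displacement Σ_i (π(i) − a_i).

Σπ = 8·9/2 = 36 (π permutes [8]); Σa = 3+8+5+7+3+1+6+1 = 34; disp = 36−34 = 2.

2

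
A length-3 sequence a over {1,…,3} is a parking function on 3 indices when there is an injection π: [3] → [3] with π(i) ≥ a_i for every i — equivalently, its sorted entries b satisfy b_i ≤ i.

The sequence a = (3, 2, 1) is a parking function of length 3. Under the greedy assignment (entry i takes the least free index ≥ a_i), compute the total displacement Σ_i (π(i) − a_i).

0

Σπ = 6 ({1..3} each once); Σa = 3+2+1 = 6; disp = 6−6 = 0.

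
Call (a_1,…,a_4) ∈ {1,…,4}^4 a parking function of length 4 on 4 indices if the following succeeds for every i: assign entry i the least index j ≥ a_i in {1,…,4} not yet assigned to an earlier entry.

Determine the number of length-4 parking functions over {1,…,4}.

|PF| = (4+1−4)·(4+1)^{4−1} = 1×125 = 125 [KW]
E.g. (3,3,1,2) → sorted (1,2,3,3): b_i ≤ i ∀i, a PF.

125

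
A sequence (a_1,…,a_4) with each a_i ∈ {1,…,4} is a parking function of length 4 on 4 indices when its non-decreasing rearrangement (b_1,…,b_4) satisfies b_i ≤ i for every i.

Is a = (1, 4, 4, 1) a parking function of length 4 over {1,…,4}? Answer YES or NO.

Order a: b = (1, 1, 4, 4).
  b_1=1 ≤ 1
  b_2=1 ≤ 2
  b_3=4 > 3
  fails at i=3 ⇒ NO

NO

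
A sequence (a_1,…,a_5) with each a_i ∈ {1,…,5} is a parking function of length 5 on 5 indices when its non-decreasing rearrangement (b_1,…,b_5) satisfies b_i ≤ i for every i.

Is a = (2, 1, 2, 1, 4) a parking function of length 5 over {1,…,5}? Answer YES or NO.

YES

Rearranged: b = (1, 1, 2, 2, 4).
  b_1=1 ≤ 1
  b_2=1 ≤ 2
  b_3=2 ≤ 3
  b_4=2 ≤ 4
  b_5=4 ≤ 5
All bounds hold ⇒ YES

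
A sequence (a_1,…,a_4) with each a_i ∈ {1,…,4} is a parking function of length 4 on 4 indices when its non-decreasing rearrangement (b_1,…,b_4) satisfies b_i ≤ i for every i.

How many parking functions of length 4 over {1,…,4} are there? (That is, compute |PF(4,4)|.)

125

|PF| = (4−4+1)·(4+1)^(4−1) = 1·125 = 125 [KW]
Check (3,1,4,2) → sorted (1,2,3,4): b_i ≤ i ∀i, a PF.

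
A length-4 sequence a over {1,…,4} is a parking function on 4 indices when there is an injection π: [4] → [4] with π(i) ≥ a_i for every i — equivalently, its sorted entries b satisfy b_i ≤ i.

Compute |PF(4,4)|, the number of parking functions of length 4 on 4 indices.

|PF| = (4+1−4)·(4+1)^{4−1} = 1 · 125 = 125 (Konheim–Weiss)
E.g. (4,3,2,1) → sorted (1,2,3,4): b_i ≤ i ∀i, a PF.

125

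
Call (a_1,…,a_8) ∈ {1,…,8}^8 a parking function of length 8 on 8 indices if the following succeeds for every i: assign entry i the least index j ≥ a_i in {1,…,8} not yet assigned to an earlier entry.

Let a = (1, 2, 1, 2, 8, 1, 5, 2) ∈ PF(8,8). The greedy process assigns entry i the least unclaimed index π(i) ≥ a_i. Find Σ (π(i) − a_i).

14

Σπ = 36 ({1..8} each once); Σa = 1+2+1+2+8+1+5+2 = 22; disp = 36−22 = 14.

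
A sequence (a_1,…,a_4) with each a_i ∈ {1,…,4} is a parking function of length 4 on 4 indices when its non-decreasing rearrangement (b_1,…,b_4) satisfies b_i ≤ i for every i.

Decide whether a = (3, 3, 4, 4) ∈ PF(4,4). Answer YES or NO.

Rearranged: b = (3, 3, 4, 4).
  b_1=3 > 1
  fails at i=1 ⇒ NO

NO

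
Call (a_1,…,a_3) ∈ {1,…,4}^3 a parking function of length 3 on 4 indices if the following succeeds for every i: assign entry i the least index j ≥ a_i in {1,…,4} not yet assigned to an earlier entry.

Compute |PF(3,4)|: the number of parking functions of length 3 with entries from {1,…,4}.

|PF(3,4)| = (4−3+1)·(4+1)^(3−1) = 2·25 = 50
One tuple (2,1,1) → sorted (1,1,2): b_i ≤ 1+i ∀i, a PF.

50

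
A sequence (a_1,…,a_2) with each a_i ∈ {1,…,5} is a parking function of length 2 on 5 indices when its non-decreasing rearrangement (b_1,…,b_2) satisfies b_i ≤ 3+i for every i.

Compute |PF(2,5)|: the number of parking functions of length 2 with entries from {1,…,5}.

24

|PF(2,5)| = (6−2)·6^(2−1) = 4·6 = 24 (Konheim–Weiss)
One tuple (3,5) → sorted (3,5): b_i ≤ 3+i ∀i, a PF.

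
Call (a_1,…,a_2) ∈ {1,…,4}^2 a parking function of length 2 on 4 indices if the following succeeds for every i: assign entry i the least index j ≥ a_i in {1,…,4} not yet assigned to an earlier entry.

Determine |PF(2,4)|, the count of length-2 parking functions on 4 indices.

15

|PF(2,4)| = (4−2+1)·(4+1)^(2−1) = 3 · 5 = 15 (Pollak)
One tuple (1,1) → sorted (1,1): b_i ≤ 2+i ∀i, a PF.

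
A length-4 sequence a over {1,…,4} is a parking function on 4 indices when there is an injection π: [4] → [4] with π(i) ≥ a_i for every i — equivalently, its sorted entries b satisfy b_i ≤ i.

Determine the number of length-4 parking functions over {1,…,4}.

|PF| = 1·5^3 = 1×125 = 125 (Pollak)
Check (1,2,3,2) → sorted (1,2,2,3): b_i ≤ i ∀i, a PF.

125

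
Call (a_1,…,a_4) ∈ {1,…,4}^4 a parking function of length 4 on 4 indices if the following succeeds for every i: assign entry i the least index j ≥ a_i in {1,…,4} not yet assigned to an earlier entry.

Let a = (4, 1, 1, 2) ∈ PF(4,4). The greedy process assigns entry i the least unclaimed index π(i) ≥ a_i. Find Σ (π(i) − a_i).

Σπ = 10 ({1..4} each once); Σa = 4+1+1+2 = 8; disp = 10−8 = 2.

2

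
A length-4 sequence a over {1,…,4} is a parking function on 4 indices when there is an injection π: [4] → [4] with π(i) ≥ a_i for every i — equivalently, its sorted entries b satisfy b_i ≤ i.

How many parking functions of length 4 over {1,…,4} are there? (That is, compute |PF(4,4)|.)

125

Count = (4−4+1)·(4+1)^(4−1) = 1 · 125 = 125 [KW]
Example (2,3,1,4) → sorted (1,2,3,4): b_i ≤ i ∀i, a PF.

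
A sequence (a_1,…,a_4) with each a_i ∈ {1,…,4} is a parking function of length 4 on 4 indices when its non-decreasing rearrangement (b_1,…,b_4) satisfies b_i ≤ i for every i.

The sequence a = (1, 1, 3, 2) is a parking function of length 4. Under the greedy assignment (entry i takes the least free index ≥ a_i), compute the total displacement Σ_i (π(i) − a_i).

Σπ(i) = 1+…+4 = 10; Σa = 1+1+3+2 = 7; disp = 10−7 = 3.

3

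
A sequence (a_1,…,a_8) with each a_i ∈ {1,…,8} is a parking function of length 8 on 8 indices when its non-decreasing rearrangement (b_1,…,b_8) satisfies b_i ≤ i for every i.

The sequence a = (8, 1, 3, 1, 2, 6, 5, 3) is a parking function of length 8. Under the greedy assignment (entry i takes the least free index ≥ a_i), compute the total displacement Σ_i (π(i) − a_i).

Σπ(i) = 1+…+8 = 36; Σa = 8+1+3+1+2+6+5+3 = 29; disp = 36−29 = 7.

7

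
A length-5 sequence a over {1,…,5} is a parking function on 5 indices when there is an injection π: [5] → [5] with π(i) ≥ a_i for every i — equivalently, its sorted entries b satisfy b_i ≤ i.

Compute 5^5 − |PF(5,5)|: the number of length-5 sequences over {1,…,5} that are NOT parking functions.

|PF| = (5−5+1)·(5+1)^(5−1) = 1·1296 = 1296 (Konheim–Weiss)
Example (5,5,4,3,2) → sorted (2,3,4,5,5): b_1=2>1, not a PF.
5^5 − 1296 = 3125 − 1296 = 1829

1829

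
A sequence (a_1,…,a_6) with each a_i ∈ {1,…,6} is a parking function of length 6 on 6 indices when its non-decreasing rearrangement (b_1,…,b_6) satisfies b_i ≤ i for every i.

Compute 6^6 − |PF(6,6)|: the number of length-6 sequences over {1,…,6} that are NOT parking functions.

|PF| = 1·7^5 = 1×16807 = 16807
Example (3,3,5,1,5,6) → sorted (1,3,3,5,5,6): b_2=3>2, not a PF.
Total 46656; non-PF = 46656−16807 = 29849

29849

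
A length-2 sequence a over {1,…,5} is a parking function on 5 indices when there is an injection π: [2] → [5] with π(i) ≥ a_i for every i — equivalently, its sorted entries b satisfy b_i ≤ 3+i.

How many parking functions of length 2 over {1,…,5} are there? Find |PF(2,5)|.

24

#PF = (5+1−2)·(5+1)^{2−1} = 4 · 6 = 24 [KW]
E.g. (5,3) → sorted (3,5): b_i ≤ 3+i ∀i, a PF.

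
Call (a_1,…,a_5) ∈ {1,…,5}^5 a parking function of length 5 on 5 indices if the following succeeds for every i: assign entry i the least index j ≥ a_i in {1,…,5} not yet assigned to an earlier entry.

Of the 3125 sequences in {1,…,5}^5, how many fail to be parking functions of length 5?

1829

#PF = (6−5)·6^(5−1) = 1 · 1296 = 1296
Example (4,5,5,5,5) → sorted (4,5,5,5,5): b_1=4>1, not a PF.
So 3125 − 1296 = 1829 fail.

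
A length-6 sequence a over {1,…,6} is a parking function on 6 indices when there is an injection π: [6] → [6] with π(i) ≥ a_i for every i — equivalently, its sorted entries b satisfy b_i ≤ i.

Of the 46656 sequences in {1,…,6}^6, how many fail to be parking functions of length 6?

Count = (6−6+1)·(6+1)^(6−1) = 1 · 16807 = 16807 [KW]
Example (5,5,6,6,1,5) → sorted (1,5,5,5,6,6): b_2=5>2, not a PF.
6^6 − 16807 = 46656 − 16807 = 29849

29849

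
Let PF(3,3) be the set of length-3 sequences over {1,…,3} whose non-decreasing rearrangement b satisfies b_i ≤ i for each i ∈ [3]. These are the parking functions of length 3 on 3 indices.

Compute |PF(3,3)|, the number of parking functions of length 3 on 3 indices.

16

|PF(3,3)| = 1·4^2 = 1 · 16 = 16 (Pollak)
Check (3,2,1) → sorted (1,2,3): b_i ≤ i ∀i, a PF.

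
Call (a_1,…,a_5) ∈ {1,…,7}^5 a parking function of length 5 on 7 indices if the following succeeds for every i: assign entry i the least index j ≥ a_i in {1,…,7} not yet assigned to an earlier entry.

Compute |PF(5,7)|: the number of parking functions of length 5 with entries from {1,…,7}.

Count = 3·8^4 = 3×4096 = 12288 (Pollak)
E.g. (6,4,5,2,5) → sorted (2,4,5,5,6): b_i ≤ 2+i ∀i, a PF.

12288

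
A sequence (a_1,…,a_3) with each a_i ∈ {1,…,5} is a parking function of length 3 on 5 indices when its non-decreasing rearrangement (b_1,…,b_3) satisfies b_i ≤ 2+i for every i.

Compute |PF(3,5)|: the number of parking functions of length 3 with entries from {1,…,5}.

|PF| = (6−3)·6^(3−1) = 3×36 = 108 [KW]
One tuple (3,2,2) → sorted (2,2,3): b_i ≤ 2+i ∀i, a PF.

108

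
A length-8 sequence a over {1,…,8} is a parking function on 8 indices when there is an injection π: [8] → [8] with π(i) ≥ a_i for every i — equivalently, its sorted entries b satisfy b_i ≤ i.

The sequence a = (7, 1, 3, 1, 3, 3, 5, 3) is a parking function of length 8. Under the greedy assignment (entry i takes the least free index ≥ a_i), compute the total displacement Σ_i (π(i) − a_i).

Σπ(i) = 1+…+8 = 36; Σa = 7+1+3+1+3+3+5+3 = 26; disp = 36−26 = 10.

10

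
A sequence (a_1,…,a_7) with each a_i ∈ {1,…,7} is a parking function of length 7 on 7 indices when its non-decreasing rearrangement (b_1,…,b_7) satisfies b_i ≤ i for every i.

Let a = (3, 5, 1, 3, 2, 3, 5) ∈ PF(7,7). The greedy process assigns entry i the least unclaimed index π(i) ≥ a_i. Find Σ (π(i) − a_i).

Σπ = 28 ({1..7} each once); Σa = 3+5+1+3+2+3+5 = 22; disp = 28−22 = 6.

6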